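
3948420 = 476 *8295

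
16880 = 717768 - 700888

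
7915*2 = 15830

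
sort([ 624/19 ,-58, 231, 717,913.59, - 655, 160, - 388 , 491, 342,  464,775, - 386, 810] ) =[ - 655, - 388, - 386, - 58,624/19, 160, 231, 342, 464,  491,717, 775, 810, 913.59]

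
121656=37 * 3288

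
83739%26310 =4809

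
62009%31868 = 30141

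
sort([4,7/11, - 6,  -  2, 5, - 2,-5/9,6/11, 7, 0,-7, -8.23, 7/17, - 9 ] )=[ - 9, - 8.23 ,-7,- 6, - 2, - 2, - 5/9, 0, 7/17, 6/11,7/11, 4,  5,7]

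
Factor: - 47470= - 2^1 *5^1*47^1*101^1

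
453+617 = 1070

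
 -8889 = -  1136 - 7753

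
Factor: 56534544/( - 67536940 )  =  -14133636/16884235 = -2^2 * 3^3 * 5^ (-1)*11^1 * 29^( - 1)*11897^1 * 116443^(  -  1 )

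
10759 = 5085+5674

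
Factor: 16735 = 5^1*3347^1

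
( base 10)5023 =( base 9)6801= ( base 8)11637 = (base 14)1B8B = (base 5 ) 130043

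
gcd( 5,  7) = 1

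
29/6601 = 29/6601= 0.00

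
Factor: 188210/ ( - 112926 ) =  - 5/3 =- 3^( - 1)*5^1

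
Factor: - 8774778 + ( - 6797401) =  - 7^1*2224597^1  =  - 15572179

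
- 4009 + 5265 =1256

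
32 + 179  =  211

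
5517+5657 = 11174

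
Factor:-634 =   -  2^1*317^1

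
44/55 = 4/5 = 0.80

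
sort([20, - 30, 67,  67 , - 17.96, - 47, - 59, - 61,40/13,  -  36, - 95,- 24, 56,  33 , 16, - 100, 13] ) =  [ - 100, - 95, - 61, - 59,-47, - 36, - 30,-24, - 17.96,  40/13 , 13, 16, 20, 33, 56,67, 67]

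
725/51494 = 725/51494 = 0.01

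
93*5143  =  478299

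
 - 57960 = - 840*69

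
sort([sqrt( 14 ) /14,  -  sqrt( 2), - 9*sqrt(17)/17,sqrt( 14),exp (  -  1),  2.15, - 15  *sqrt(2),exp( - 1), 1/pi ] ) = [ - 15*sqrt(2),  -  9*sqrt( 17 ) /17, - sqrt( 2 ),sqrt( 14) /14 , 1/pi,  exp(-1),exp( - 1),2.15,sqrt( 14)] 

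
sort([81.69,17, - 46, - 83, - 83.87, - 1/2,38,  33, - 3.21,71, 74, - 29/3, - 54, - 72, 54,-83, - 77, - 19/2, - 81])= [ - 83.87, - 83, - 83, - 81, - 77, - 72, - 54,  -  46, - 29/3, -19/2, - 3.21,  -  1/2, 17,33,38, 54,71,74, 81.69]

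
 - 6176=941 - 7117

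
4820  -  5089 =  - 269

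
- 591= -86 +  - 505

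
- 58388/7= -8342 + 6/7= - 8341.14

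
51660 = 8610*6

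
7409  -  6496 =913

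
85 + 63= 148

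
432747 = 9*48083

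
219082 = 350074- 130992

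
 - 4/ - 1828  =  1/457 =0.00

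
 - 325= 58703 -59028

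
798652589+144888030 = 943540619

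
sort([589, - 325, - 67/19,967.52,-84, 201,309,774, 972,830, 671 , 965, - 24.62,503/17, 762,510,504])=[ - 325,  -  84, - 24.62, - 67/19, 503/17,201,309,504,510,  589,671,762, 774,830,965, 967.52,972] 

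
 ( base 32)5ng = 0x16f0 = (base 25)99M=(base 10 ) 5872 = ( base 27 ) 81d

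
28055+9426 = 37481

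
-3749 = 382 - 4131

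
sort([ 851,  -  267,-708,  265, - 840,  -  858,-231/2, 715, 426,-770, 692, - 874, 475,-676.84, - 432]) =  [-874,- 858, - 840, - 770,-708,  -  676.84,-432,-267,-231/2, 265 , 426,475,  692, 715, 851 ] 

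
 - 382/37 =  - 382/37 = - 10.32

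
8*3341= 26728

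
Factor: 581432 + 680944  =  1262376 = 2^3*3^2*89^1*197^1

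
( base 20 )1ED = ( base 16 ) 2b5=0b1010110101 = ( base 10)693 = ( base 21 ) 1C0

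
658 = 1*658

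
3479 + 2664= 6143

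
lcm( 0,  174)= 0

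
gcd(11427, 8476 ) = 13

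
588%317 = 271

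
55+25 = 80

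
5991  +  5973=11964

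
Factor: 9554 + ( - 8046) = 1508 = 2^2*13^1* 29^1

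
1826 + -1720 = 106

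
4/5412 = 1/1353 = 0.00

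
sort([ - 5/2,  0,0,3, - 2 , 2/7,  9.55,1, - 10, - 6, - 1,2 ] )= [ - 10, - 6 , - 5/2, - 2, - 1,  0 , 0,2/7,1,2 , 3,9.55 ] 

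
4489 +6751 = 11240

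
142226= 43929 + 98297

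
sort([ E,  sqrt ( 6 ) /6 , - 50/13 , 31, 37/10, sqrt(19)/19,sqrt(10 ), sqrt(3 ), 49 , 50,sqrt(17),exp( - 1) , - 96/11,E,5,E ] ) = [ - 96/11 , - 50/13,sqrt (19 ) /19, exp( - 1 ),sqrt(6 ) /6, sqrt( 3 ),E,E,E,sqrt ( 10 ),37/10,sqrt( 17),5, 31,  49,50]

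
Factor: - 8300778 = -2^1*3^1  *41^2 * 823^1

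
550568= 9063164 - 8512596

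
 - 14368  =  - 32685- - 18317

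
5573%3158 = 2415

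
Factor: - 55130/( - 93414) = 27565/46707 = 3^( - 1 ) * 5^1*37^1*149^1*15569^(-1)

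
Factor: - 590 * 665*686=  - 2^2*5^2*7^4*19^1*59^1=-269152100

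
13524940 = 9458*1430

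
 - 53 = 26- 79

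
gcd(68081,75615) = 1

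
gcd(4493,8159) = 1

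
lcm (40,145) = 1160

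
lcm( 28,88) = 616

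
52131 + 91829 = 143960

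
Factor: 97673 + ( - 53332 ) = 44341 = 11^1 * 29^1*139^1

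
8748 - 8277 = 471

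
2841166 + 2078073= 4919239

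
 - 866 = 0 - 866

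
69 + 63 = 132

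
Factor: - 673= - 673^1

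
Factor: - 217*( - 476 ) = 103292=2^2*7^2 * 17^1*31^1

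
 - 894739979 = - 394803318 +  - 499936661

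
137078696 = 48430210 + 88648486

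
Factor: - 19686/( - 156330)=3^ ( - 3)*5^( - 1 )*17^1=17/135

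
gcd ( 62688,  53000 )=8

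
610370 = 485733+124637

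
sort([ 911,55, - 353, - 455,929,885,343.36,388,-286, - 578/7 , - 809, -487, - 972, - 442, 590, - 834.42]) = [-972, - 834.42, - 809, - 487 , - 455, - 442,-353, - 286, - 578/7,55, 343.36, 388,590, 885,911,929 ] 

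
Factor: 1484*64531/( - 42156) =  - 23941001/10539 = -3^( - 2)*7^1 *47^1* 53^1*1171^( - 1)*1373^1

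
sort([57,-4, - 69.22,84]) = [- 69.22, - 4,57,84 ]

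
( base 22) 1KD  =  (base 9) 1251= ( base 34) rj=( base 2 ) 1110101001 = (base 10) 937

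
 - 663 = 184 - 847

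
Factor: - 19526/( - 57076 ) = 2^( - 1)*13^1*19^( - 1)=13/38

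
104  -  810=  - 706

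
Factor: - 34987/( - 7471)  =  31^(-1) * 59^1*241^(-1)*593^1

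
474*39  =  18486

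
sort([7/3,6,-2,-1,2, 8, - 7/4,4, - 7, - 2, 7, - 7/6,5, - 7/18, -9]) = [-9, - 7,-2, - 2, - 7/4, - 7/6, - 1, - 7/18, 2, 7/3,4, 5,6,7,8 ] 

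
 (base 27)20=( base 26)22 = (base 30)1o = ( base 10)54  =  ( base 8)66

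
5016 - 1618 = 3398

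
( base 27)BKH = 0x2180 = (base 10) 8576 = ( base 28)aq8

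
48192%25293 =22899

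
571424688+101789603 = 673214291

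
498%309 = 189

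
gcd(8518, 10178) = 2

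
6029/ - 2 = - 3015 + 1/2 = -3014.50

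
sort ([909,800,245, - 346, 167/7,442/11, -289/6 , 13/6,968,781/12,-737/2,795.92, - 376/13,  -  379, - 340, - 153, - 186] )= [ - 379, - 737/2,-346, - 340, - 186, - 153, - 289/6, - 376/13,  13/6,167/7,442/11,781/12,245,795.92, 800, 909,968 ]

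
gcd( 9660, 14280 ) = 420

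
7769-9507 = -1738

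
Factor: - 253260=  - 2^2*3^3*5^1*7^1*67^1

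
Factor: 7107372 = 2^2 * 3^3*65809^1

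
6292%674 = 226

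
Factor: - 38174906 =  - 2^1*7^1*11^1*247889^1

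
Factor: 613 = 613^1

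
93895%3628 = 3195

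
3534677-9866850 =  - 6332173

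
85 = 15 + 70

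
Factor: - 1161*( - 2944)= 2^7*3^3*23^1*43^1= 3417984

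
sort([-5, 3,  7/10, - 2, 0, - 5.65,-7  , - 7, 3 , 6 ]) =[ - 7,  -  7, - 5.65, - 5, - 2, 0,7/10,3,3, 6]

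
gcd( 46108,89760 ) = 4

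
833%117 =14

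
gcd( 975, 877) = 1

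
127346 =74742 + 52604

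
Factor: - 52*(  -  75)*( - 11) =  - 42900=-  2^2*3^1*5^2*11^1*13^1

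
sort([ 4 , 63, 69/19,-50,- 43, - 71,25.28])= [ - 71, - 50, - 43, 69/19, 4,25.28,63 ]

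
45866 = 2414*19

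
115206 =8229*14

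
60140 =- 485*( - 124 )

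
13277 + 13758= 27035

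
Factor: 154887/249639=13^( - 1 )*17^1 * 37^(-1 )* 173^( - 1) *3037^1  =  51629/83213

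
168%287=168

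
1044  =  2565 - 1521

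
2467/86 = 2467/86 = 28.69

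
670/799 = 670/799 = 0.84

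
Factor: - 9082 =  - 2^1 * 19^1*239^1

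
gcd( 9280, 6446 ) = 2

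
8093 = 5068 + 3025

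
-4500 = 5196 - 9696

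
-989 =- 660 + -329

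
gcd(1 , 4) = 1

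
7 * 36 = 252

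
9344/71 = 131 + 43/71 = 131.61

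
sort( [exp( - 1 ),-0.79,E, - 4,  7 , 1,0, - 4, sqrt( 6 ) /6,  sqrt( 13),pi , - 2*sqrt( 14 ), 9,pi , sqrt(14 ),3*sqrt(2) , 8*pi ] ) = [  -  2*sqrt( 14), - 4,-4,-0.79,  0,exp( - 1 ),sqrt ( 6 ) /6,1, E,pi , pi,sqrt ( 13), sqrt( 14 ),3*sqrt( 2),7,9 , 8*pi] 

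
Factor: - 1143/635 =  - 3^2 * 5^( - 1 ) = - 9/5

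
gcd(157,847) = 1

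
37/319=37/319 = 0.12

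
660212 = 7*94316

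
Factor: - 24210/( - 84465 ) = 538/1877 = 2^1 * 269^1 * 1877^( - 1) 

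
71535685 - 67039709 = 4495976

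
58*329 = 19082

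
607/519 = 1 + 88/519 = 1.17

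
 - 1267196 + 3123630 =1856434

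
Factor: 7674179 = 7674179^1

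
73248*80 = 5859840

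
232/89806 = 116/44903=0.00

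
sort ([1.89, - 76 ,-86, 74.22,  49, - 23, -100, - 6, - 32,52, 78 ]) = [ - 100 , - 86, - 76,  -  32, - 23, - 6, 1.89, 49, 52,74.22,78]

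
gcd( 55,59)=1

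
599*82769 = 49578631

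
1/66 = 1/66 = 0.02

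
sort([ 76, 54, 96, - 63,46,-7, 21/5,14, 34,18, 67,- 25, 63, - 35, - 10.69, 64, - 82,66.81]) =[ - 82, - 63,-35,  -  25, - 10.69, - 7  ,  21/5,14,18, 34,46, 54,63, 64,66.81, 67,76, 96]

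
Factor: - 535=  - 5^1*107^1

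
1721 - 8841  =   - 7120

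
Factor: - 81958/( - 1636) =2^( - 1)*43^1*409^(-1)*953^1 = 40979/818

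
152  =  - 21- - 173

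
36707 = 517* 71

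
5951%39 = 23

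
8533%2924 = 2685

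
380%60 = 20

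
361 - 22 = 339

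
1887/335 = 1887/335 = 5.63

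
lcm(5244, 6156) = 141588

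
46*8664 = 398544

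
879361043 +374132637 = 1253493680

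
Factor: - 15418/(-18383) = 2^1*13^1*31^(-1) = 26/31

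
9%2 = 1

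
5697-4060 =1637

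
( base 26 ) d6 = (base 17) 134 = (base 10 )344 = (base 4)11120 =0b101011000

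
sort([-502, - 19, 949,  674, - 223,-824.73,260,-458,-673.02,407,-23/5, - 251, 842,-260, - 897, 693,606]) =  [ - 897,-824.73,-673.02,-502,-458, - 260,  -  251,  -  223, - 19,-23/5, 260,407,  606,674, 693 , 842, 949 ] 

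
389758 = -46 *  ( - 8473)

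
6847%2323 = 2201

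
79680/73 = 79680/73 = 1091.51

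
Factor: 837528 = 2^3*3^1*34897^1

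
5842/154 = 2921/77 = 37.94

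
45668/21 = 2174 + 2/3=2174.67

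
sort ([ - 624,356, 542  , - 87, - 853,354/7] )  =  [ - 853, - 624, - 87,354/7, 356, 542 ]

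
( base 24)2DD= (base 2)10111000101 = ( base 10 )1477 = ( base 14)777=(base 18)4A1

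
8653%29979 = 8653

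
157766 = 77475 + 80291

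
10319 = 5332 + 4987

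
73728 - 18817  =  54911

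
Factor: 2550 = 2^1*  3^1*5^2 * 17^1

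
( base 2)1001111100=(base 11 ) 529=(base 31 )KG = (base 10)636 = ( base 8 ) 1174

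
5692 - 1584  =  4108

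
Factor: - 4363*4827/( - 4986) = 2^( - 1 )*3^( - 1 )*277^(-1 )*1609^1 * 4363^1  =  7020067/1662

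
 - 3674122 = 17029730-20703852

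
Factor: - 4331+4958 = 627  =  3^1*11^1*19^1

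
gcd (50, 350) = 50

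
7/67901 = 7/67901 = 0.00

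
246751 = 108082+138669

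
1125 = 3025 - 1900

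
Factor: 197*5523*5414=2^1  *3^1 * 7^1*197^1*263^1 * 2707^1=5890599834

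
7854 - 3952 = 3902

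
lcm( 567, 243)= 1701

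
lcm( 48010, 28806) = 144030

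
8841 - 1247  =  7594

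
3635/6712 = 3635/6712 = 0.54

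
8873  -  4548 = 4325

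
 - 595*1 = - 595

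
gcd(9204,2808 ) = 156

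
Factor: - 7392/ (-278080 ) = 2^( - 1 )*3^1*5^( - 1 )*7^1*79^( - 1 ) =21/790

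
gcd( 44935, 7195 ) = 5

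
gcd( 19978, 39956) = 19978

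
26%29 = 26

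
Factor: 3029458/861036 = 1514729/430518= 2^ ( - 1)*3^( - 1) * 11^(- 2 )*127^1*593^ ( - 1)*11927^1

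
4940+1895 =6835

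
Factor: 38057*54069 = 2057703933 = 3^1 * 19^1*67^1 * 269^1*2003^1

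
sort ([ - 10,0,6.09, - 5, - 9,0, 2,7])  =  [  -  10,-9, - 5 , 0, 0, 2, 6.09, 7]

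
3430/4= 1715/2 = 857.50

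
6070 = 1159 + 4911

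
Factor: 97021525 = 5^2*3880861^1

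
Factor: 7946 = 2^1*29^1*137^1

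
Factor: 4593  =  3^1*1531^1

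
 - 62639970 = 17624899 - 80264869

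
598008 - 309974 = 288034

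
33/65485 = 33/65485 = 0.00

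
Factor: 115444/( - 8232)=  - 589/42= - 2^( - 1)*3^( - 1)*7^( - 1)*19^1 *31^1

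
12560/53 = 12560/53  =  236.98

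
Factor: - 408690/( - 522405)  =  478/611 = 2^1*13^ ( - 1)*47^( - 1)*239^1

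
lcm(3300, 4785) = 95700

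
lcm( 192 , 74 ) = 7104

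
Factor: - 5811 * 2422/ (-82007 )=2^1*3^1*7^1 * 13^1 * 149^1*173^1*82007^(  -  1)=   14074242/82007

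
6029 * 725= 4371025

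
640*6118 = 3915520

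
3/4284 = 1/1428 = 0.00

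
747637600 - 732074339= 15563261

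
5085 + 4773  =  9858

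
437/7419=437/7419 = 0.06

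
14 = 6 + 8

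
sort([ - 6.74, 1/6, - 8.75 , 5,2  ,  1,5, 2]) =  [  -  8.75, - 6.74, 1/6,1, 2, 2, 5 , 5] 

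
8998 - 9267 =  - 269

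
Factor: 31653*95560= 2^3*3^2*5^1*2389^1*3517^1=3024760680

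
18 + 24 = 42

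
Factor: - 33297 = -3^1*11^1 * 1009^1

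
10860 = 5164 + 5696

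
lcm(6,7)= 42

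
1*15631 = 15631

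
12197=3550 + 8647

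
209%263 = 209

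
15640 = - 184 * ( - 85)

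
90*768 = 69120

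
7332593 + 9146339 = 16478932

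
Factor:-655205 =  - 5^1*131041^1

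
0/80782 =0=   0.00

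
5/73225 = 1/14645 = 0.00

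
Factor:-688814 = -2^1 * 7^1*49201^1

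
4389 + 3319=7708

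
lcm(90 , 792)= 3960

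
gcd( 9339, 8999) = 1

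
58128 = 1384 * 42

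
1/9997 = 1/9997 = 0.00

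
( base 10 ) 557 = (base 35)fw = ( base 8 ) 1055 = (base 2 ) 1000101101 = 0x22D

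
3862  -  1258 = 2604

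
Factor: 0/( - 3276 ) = 0 = 0^1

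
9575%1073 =991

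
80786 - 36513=44273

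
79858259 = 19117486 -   -  60740773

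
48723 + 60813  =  109536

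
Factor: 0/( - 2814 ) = 0^1 = 0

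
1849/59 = 31 + 20/59= 31.34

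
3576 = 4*894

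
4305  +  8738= 13043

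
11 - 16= - 5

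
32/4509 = 32/4509 = 0.01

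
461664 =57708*8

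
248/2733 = 248/2733= 0.09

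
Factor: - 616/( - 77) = 2^3=8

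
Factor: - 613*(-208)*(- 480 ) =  - 2^9*3^1 * 5^1 * 13^1*613^1 = - 61201920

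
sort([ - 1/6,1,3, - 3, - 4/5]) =[ -3, - 4/5 , - 1/6, 1, 3]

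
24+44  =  68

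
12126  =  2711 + 9415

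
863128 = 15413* 56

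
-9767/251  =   - 39  +  22/251 = - 38.91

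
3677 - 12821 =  - 9144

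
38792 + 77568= 116360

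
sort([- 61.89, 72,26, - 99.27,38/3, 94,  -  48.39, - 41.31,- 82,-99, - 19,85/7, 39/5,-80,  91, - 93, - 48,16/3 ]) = [ - 99.27, - 99, - 93, - 82, - 80, - 61.89, - 48.39,-48,  -  41.31, - 19,16/3,39/5 , 85/7,  38/3,26,72,91,94]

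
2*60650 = 121300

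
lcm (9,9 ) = 9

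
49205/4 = 12301  +  1/4 = 12301.25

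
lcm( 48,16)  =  48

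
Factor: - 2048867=-2048867^1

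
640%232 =176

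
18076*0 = 0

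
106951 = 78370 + 28581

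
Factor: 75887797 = 75887797^1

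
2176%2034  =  142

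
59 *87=5133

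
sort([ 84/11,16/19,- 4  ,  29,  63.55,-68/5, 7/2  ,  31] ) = [-68/5, - 4, 16/19, 7/2, 84/11 , 29, 31, 63.55 ] 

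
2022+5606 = 7628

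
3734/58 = 1867/29 = 64.38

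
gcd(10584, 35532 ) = 756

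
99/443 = 99/443 = 0.22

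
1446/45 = 32 + 2/15 =32.13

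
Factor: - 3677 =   -  3677^1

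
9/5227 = 9/5227 = 0.00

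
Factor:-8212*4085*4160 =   -  139551443200=   -2^8*5^2*13^1*19^1*43^1*2053^1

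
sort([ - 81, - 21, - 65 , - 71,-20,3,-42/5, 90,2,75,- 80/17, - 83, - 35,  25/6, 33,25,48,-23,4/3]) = [-83, - 81, - 71, - 65, - 35,  -  23, - 21, - 20,-42/5, - 80/17,4/3,2,3, 25/6,  25,33,48,75,90]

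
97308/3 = 32436 = 32436.00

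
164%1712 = 164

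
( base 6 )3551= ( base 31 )RM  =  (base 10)859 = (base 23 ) 1e8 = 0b1101011011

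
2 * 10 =20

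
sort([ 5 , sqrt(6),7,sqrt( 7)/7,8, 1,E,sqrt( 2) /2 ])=[ sqrt( 7)/7,sqrt( 2) /2,1,sqrt( 6), E,  5,7,8] 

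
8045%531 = 80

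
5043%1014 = 987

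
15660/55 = 3132/11 = 284.73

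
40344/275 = 146 + 194/275 = 146.71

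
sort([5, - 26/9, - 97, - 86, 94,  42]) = [-97 ,  -  86,-26/9,5, 42,94 ]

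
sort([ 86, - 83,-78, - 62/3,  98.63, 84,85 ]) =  [-83, - 78, - 62/3,84,85,86, 98.63 ] 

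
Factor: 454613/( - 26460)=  - 2^(-2 )*3^( - 3 )*5^( - 1)*7^( - 2)*19^1*71^1*337^1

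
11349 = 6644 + 4705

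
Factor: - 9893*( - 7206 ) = 2^1* 3^1*13^1 * 761^1*1201^1 = 71288958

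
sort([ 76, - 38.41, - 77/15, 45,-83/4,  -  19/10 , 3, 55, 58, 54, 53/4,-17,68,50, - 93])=[  -  93, - 38.41, - 83/4,-17, - 77/15, - 19/10, 3, 53/4, 45 , 50, 54 , 55, 58,68,76] 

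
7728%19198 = 7728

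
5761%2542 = 677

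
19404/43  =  19404/43  =  451.26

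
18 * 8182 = 147276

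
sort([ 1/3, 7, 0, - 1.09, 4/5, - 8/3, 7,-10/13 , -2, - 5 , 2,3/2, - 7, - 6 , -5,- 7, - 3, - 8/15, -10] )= [-10,-7,-7, - 6,-5,-5,-3,-8/3,- 2,  -  1.09, -10/13,-8/15,0, 1/3,  4/5, 3/2, 2,  7  ,  7]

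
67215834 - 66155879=1059955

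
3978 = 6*663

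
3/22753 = 3/22753 = 0.00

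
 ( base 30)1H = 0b101111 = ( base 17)2d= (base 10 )47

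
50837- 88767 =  - 37930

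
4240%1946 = 348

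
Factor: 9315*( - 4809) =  - 3^5*5^1 * 7^1*23^1*229^1 = - 44795835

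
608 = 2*304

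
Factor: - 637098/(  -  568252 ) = 2^( - 1)*3^1 * 7^2* 11^1 * 19^(-1 )*197^1 * 7477^( - 1 ) = 318549/284126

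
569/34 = 569/34 = 16.74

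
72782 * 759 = 55241538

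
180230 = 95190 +85040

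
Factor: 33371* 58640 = 1956875440 =2^4*5^1* 13^1*17^1 * 151^1* 733^1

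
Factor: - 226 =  - 2^1 *113^1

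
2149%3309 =2149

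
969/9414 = 323/3138 = 0.10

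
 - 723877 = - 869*833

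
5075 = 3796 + 1279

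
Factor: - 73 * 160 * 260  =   - 2^7*5^2*13^1*73^1  =  - 3036800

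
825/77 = 10 + 5/7 = 10.71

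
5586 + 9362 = 14948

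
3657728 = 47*77824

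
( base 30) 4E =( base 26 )54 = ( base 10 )134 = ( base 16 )86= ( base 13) a4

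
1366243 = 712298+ 653945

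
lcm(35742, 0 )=0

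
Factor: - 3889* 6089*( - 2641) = 19^1*139^1*3889^1*6089^1 = 62539199561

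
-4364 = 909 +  - 5273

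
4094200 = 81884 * 50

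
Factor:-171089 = -31^1*5519^1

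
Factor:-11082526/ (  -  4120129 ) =852502/316933 = 2^1*7^2*557^( - 1 )*569^(-1 )* 8699^1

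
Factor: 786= 2^1*3^1*131^1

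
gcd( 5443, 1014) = 1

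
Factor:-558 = - 2^1*3^2*31^1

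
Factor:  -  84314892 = - 2^2*3^1*7026241^1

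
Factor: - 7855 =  -5^1*1571^1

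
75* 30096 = 2257200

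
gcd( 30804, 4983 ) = 453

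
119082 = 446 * 267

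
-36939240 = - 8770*4212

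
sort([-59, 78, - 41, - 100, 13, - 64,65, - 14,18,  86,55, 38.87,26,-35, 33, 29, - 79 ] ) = [ - 100, - 79,  -  64,  -  59, - 41, - 35 , - 14, 13, 18, 26, 29,  33, 38.87, 55, 65,78,86]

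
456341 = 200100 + 256241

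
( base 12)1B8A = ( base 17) be1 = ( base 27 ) 4IG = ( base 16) D5A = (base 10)3418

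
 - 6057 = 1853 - 7910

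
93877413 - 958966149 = - 865088736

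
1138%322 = 172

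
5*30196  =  150980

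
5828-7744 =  - 1916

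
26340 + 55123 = 81463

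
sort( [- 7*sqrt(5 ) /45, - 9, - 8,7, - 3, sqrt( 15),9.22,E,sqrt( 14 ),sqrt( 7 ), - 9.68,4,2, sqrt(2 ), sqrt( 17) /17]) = [ - 9.68, - 9, - 8, - 3, - 7*sqrt( 5 ) /45,sqrt( 17 ) /17, sqrt(2 ),2,  sqrt( 7),E, sqrt(14 ), sqrt( 15) , 4 , 7,  9.22 ]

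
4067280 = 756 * 5380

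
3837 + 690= 4527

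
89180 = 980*91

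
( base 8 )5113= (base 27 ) 3GG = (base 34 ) 29h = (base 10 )2635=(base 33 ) 2ds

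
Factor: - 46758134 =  - 2^1*317^1*73751^1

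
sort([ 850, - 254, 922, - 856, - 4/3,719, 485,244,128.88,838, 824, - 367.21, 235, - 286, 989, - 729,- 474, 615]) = [- 856, - 729, - 474,- 367.21 , - 286, - 254, - 4/3, 128.88, 235, 244, 485, 615, 719,  824, 838, 850, 922, 989 ] 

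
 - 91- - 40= - 51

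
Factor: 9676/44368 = 41/188 = 2^(-2)*41^1*47^ ( - 1)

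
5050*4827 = 24376350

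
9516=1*9516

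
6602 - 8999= -2397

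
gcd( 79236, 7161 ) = 93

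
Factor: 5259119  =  31^1 * 169649^1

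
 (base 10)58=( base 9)64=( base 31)1r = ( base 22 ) 2E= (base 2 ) 111010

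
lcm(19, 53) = 1007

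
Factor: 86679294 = 2^1*3^1*13^1 * 17^1 * 131^1 * 499^1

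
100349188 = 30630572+69718616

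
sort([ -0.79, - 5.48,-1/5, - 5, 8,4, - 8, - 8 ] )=[ - 8, - 8, - 5.48, - 5, - 0.79, - 1/5,4, 8]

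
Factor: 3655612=2^2*17^1*53759^1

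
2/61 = 2/61 = 0.03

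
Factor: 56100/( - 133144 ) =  - 75/178 = -2^( - 1 )*3^1 * 5^2*89^( - 1)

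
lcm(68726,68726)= 68726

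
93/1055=93/1055 = 0.09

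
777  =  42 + 735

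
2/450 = 1/225 = 0.00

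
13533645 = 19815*683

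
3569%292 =65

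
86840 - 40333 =46507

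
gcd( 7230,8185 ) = 5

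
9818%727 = 367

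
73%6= 1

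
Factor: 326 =2^1*163^1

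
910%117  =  91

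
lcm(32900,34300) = 1612100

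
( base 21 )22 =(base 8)54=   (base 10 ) 44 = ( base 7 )62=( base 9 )48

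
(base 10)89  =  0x59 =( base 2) 1011001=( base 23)3k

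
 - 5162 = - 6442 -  - 1280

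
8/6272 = 1/784 = 0.00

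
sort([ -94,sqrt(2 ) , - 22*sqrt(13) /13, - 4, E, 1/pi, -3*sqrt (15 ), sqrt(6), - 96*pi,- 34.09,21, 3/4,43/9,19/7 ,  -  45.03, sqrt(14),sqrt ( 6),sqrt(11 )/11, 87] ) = [-96 * pi, - 94, -45.03, - 34.09 , - 3 * sqrt(15), -22 * sqrt (13 ) /13,-4, sqrt( 11 )/11,1/pi,3/4, sqrt(2), sqrt(6),sqrt( 6 ), 19/7 , E,sqrt( 14),  43/9, 21,87] 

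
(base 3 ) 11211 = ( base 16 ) 82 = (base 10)130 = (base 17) 7b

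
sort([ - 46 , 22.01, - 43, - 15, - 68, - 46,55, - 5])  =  [ - 68, - 46, - 46, - 43, - 15, - 5,22.01,55 ] 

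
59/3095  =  59/3095= 0.02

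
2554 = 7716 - 5162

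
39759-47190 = -7431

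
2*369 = 738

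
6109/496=6109/496 = 12.32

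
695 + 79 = 774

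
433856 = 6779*64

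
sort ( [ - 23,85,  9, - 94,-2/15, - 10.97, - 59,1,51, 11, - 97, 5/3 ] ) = [ - 97,  -  94, - 59, - 23,  -  10.97, - 2/15, 1, 5/3, 9, 11,51, 85]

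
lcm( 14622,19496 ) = 58488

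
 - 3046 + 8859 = 5813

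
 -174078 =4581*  ( -38) 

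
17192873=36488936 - 19296063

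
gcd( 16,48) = 16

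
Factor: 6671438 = 2^1 * 41^1*81359^1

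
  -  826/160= -413/80 =- 5.16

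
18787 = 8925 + 9862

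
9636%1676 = 1256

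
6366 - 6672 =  - 306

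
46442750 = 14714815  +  31727935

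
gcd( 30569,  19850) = 397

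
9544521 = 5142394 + 4402127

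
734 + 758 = 1492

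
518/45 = 518/45 = 11.51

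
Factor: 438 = 2^1 * 3^1 * 73^1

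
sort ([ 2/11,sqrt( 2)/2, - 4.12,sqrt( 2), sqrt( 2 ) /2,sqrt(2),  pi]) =[ - 4.12, 2/11, sqrt ( 2)/2, sqrt( 2 )/2, sqrt(2 ), sqrt(2 ),  pi]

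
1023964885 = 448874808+575090077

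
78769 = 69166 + 9603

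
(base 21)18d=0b1001101110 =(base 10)622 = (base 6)2514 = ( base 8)1156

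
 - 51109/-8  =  6388 + 5/8 = 6388.62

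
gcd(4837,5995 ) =1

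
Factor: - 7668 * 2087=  - 16003116 = - 2^2 *3^3 * 71^1*2087^1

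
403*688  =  277264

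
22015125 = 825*26685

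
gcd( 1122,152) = 2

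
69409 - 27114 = 42295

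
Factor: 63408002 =2^1*7^1*101^1*44843^1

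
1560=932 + 628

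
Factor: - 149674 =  -2^1*7^1*10691^1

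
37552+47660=85212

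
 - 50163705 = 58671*( - 855)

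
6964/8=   1741/2 = 870.50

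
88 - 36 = 52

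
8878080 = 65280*136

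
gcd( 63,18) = 9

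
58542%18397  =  3351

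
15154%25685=15154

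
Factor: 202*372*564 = 42381216 = 2^5*3^2*31^1*47^1*101^1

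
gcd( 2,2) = 2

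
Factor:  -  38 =  -  2^1 *19^1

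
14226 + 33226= 47452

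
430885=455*947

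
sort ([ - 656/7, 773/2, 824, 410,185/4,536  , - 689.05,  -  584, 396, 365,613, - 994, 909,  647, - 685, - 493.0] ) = [ - 994 , - 689.05, - 685,-584, - 493.0, - 656/7,185/4,365 , 773/2, 396,410, 536, 613, 647,824,909 ]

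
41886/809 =41886/809 = 51.78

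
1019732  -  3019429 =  - 1999697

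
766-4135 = -3369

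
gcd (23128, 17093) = 1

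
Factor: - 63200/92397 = - 2^5*3^ ( -1)*5^2*19^(  -  1) * 79^1*1621^( - 1)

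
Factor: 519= 3^1*173^1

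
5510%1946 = 1618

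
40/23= 40/23 = 1.74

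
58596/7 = 58596/7= 8370.86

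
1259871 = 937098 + 322773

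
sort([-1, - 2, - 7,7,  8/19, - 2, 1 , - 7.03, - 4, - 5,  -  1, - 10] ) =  [ - 10, - 7.03, - 7, - 5, - 4, -2, - 2, - 1, - 1,8/19,1, 7 ] 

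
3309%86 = 41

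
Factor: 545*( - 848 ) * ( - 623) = 2^4*5^1 * 7^1*53^1*89^1  *109^1 = 287925680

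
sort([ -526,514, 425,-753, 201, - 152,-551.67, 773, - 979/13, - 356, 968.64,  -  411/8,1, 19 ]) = [ - 753, - 551.67, - 526, - 356, - 152,-979/13,-411/8, 1, 19,201, 425,  514, 773, 968.64 ] 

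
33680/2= 16840 = 16840.00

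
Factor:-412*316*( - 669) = 87098448 = 2^4*3^1*79^1 * 103^1*223^1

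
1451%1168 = 283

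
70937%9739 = 2764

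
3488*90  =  313920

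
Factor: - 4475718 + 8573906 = 4098188 = 2^2*1024547^1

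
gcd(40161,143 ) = 11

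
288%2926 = 288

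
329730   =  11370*29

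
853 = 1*853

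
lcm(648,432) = 1296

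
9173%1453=455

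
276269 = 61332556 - 61056287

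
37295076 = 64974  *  574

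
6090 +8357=14447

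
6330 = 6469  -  139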